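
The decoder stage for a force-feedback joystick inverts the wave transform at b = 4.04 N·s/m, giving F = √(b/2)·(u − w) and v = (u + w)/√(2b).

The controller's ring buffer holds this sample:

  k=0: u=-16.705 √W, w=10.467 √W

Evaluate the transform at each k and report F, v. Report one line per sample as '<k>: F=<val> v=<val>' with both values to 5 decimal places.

0: F=-38.61867 v=-2.19452

k=0: u−w=-27.17200, u+w=-6.23800; √(b/2)=1.42127, √(2b)=2.84253; F=1.42127×(-27.172)=-38.61867, v=-6.23800/2.84253=-2.19452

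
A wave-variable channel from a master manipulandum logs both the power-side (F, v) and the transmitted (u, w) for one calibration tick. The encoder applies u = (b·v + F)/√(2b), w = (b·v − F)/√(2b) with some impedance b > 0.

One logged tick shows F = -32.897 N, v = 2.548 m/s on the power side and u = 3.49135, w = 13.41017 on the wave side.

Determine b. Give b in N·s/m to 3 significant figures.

u + w = 16.90152;  u + w = √(2b)·v, so √(2b) = 16.90152/2.548 = 6.63325.
b = (√(2b))²/2 = 44.00000/2 = 22.00000.
(Check via u − w = 2F/√(2b): u − w = -9.91882, 2F/√(2b) = -9.91882.)

b = 22 N·s/m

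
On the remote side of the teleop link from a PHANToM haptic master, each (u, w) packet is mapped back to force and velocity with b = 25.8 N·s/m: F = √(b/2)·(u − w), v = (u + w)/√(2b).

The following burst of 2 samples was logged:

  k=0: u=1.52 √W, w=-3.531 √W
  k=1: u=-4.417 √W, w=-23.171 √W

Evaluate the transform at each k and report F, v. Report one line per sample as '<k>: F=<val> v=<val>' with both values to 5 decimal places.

0: F=18.14146 v=-0.27995
1: F=67.35794 v=-3.84057

k=0: u−w=5.05100, u+w=-2.01100; √(b/2)=3.59166, √(2b)=7.18331; F=3.59166×5.051=18.14146, v=-2.01100/7.18331=-0.27995
k=1: u−w=18.75400, u+w=-27.58800; √(b/2)=3.59166, √(2b)=7.18331; F=3.59166×18.754=67.35794, v=-27.58800/7.18331=-3.84057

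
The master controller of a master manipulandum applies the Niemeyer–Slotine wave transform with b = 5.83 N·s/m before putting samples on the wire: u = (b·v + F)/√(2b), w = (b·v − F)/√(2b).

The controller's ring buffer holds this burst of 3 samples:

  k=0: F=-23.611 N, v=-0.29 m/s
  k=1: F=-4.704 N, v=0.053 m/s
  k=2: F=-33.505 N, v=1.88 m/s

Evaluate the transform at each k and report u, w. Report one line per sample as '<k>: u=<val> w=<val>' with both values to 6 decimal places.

0: u=-7.409697 w=6.419441
1: u=-1.287095 w=1.468073
2: u=-6.602270 w=13.021857

k=0: b·v=5.83×(-0.29)=-1.690700; √(2b)=3.414674; u=(-1.690700+(-23.611))/3.414674=-7.409697, w=(-1.690700−(-23.611))/3.414674=6.419441
k=1: b·v=5.83×0.053=0.308990; √(2b)=3.414674; u=(0.308990+(-4.704))/3.414674=-1.287095, w=(0.308990−(-4.704))/3.414674=1.468073
k=2: b·v=5.83×1.88=10.960400; √(2b)=3.414674; u=(10.960400+(-33.505))/3.414674=-6.602270, w=(10.960400−(-33.505))/3.414674=13.021857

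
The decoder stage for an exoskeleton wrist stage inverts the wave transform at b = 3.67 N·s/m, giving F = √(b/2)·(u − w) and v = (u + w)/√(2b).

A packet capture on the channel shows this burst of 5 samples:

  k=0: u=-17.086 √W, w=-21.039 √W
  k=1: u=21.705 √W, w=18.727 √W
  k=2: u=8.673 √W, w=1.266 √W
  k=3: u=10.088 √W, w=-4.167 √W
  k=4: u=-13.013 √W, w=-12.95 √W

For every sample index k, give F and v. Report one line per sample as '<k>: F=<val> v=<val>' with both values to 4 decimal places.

0: F=5.3548 v=-14.0722
1: F=4.0341 v=14.9237
2: F=10.0337 v=3.6686
3: F=19.3101 v=2.1855
4: F=-0.0853 v=-9.5831

k=0: u−w=3.9530, u+w=-38.1250; √(b/2)=1.3546, √(2b)=2.7092; F=1.3546×3.953=5.3548, v=-38.1250/2.7092=-14.0722
k=1: u−w=2.9780, u+w=40.4320; √(b/2)=1.3546, √(2b)=2.7092; F=1.3546×2.978=4.0341, v=40.4320/2.7092=14.9237
k=2: u−w=7.4070, u+w=9.9390; √(b/2)=1.3546, √(2b)=2.7092; F=1.3546×7.407=10.0337, v=9.9390/2.7092=3.6686
k=3: u−w=14.2550, u+w=5.9210; √(b/2)=1.3546, √(2b)=2.7092; F=1.3546×14.255=19.3101, v=5.9210/2.7092=2.1855
k=4: u−w=-0.0630, u+w=-25.9630; √(b/2)=1.3546, √(2b)=2.7092; F=1.3546×(-0.063)=-0.0853, v=-25.9630/2.7092=-9.5831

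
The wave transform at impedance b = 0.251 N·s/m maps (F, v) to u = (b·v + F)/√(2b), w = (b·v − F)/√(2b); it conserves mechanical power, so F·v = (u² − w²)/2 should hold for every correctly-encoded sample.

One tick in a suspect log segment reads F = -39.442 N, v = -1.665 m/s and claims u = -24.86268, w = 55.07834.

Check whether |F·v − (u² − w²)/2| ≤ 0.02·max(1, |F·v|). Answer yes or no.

no

F·v = (-39.442)×(-1.665) = 65.67093 W.
(u² − w²)/2 = (618.15286 − 3033.62354)/2 = -1207.73534 W.
|Δ| = 1273.40627;  2% of max(1, |F·v|) = 1.31342.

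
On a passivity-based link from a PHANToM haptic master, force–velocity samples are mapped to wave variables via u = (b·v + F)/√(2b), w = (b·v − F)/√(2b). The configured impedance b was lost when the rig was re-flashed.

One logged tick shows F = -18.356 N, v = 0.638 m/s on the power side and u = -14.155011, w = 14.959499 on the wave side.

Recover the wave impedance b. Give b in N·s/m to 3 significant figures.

u + w = 0.804488;  u + w = √(2b)·v, so √(2b) = 0.804488/0.638 = 1.260953.
b = (√(2b))²/2 = 1.590002/2 = 0.795001.
(Check via u − w = 2F/√(2b): u − w = -29.114510, 2F/√(2b) = -29.114488.)

b = 0.795 N·s/m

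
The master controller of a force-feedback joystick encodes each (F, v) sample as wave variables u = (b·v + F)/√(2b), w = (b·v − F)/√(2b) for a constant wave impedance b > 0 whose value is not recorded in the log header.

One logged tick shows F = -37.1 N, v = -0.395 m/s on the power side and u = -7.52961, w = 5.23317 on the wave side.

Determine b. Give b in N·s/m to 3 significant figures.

u + w = -2.29644;  u + w = √(2b)·v, so √(2b) = -2.29644/(-0.395) = 5.81377.
b = (√(2b))²/2 = 33.79995/2 = 16.89997.
(Check via u − w = 2F/√(2b): u − w = -12.76278, 2F/√(2b) = -12.76280.)

b = 16.9 N·s/m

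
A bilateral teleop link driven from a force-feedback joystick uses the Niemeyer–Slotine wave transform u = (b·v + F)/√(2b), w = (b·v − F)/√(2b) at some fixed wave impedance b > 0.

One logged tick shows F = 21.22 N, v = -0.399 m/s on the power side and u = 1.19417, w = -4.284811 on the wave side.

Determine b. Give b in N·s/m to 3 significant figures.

u + w = -3.090641;  u + w = √(2b)·v, so √(2b) = -3.090641/(-0.399) = 7.745967.
b = (√(2b))²/2 = 60.000011/2 = 30.000006.
(Check via u − w = 2F/√(2b): u − w = 5.478981, 2F/√(2b) = 5.478980.)

b = 30 N·s/m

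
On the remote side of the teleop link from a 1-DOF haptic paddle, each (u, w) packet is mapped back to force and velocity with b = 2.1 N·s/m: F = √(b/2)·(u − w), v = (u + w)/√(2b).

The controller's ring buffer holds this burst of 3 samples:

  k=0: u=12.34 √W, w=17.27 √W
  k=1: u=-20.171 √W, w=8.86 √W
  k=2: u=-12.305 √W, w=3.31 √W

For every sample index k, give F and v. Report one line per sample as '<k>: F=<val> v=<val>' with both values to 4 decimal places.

0: F=-5.0517 v=14.4482
1: F=-29.7479 v=-5.5192
2: F=-16.0006 v=-4.3891

k=0: u−w=-4.9300, u+w=29.6100; √(b/2)=1.0247, √(2b)=2.0494; F=1.0247×(-4.93)=-5.0517, v=29.6100/2.0494=14.4482
k=1: u−w=-29.0310, u+w=-11.3110; √(b/2)=1.0247, √(2b)=2.0494; F=1.0247×(-29.031)=-29.7479, v=-11.3110/2.0494=-5.5192
k=2: u−w=-15.6150, u+w=-8.9950; √(b/2)=1.0247, √(2b)=2.0494; F=1.0247×(-15.615)=-16.0006, v=-8.9950/2.0494=-4.3891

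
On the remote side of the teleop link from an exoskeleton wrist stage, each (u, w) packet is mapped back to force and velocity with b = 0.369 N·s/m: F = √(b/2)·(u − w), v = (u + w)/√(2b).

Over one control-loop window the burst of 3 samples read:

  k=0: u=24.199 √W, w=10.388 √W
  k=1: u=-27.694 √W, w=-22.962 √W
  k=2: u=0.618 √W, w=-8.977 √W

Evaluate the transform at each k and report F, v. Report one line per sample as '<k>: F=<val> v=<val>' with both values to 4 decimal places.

k=0: u−w=13.8110, u+w=34.5870; √(b/2)=0.4295, √(2b)=0.8591; F=0.4295×13.811=5.9323, v=34.5870/0.8591=40.2610
k=1: u−w=-4.7320, u+w=-50.6560; √(b/2)=0.4295, √(2b)=0.8591; F=0.4295×(-4.732)=-2.0326, v=-50.6560/0.8591=-58.9661
k=2: u−w=9.5950, u+w=-8.3590; √(b/2)=0.4295, √(2b)=0.8591; F=0.4295×9.595=4.1214, v=-8.3590/0.8591=-9.7303

0: F=5.9323 v=40.2610
1: F=-2.0326 v=-58.9661
2: F=4.1214 v=-9.7303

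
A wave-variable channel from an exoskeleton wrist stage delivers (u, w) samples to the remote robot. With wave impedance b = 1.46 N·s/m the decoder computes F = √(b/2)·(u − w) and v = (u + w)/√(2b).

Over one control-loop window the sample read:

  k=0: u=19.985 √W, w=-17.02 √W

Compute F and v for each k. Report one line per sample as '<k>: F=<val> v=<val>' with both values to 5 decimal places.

0: F=31.61709 v=1.73514

k=0: u−w=37.00500, u+w=2.96500; √(b/2)=0.85440, √(2b)=1.70880; F=0.85440×37.005=31.61709, v=2.96500/1.70880=1.73514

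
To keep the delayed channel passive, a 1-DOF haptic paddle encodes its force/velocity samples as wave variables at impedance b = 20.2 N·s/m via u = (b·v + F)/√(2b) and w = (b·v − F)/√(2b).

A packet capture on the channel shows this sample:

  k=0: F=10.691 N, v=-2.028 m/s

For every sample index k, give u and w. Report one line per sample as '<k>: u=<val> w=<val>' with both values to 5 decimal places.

k=0: b·v=20.2×(-2.028)=-40.96560; √(2b)=6.35610; u=(-40.96560+10.691)/6.35610=-4.76308, w=(-40.96560−10.691)/6.35610=-8.12709

0: u=-4.76308 w=-8.12709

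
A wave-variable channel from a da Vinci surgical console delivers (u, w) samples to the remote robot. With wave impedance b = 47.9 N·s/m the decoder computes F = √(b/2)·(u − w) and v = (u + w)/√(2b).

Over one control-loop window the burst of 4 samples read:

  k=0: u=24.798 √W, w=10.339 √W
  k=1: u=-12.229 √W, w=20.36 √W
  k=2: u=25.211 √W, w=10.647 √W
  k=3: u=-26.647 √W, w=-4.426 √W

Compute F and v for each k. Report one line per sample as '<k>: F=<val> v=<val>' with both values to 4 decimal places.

0: F=70.7605 v=3.5899
1: F=-159.4865 v=0.8307
2: F=71.2744 v=3.6636
3: F=-108.7468 v=-3.1747

k=0: u−w=14.4590, u+w=35.1370; √(b/2)=4.8939, √(2b)=9.7877; F=4.8939×14.459=70.7605, v=35.1370/9.7877=3.5899
k=1: u−w=-32.5890, u+w=8.1310; √(b/2)=4.8939, √(2b)=9.7877; F=4.8939×(-32.589)=-159.4865, v=8.1310/9.7877=0.8307
k=2: u−w=14.5640, u+w=35.8580; √(b/2)=4.8939, √(2b)=9.7877; F=4.8939×14.564=71.2744, v=35.8580/9.7877=3.6636
k=3: u−w=-22.2210, u+w=-31.0730; √(b/2)=4.8939, √(2b)=9.7877; F=4.8939×(-22.221)=-108.7468, v=-31.0730/9.7877=-3.1747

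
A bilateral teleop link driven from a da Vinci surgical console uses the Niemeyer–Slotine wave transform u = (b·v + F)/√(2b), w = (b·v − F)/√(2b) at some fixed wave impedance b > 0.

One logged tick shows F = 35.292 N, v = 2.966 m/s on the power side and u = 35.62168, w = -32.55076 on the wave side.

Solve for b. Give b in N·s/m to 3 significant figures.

b = 0.536 N·s/m

u + w = 3.07092;  u + w = √(2b)·v, so √(2b) = 3.07092/2.966 = 1.03537.
b = (√(2b))²/2 = 1.07200/2 = 0.53600.
(Check via u − w = 2F/√(2b): u − w = 68.17244, 2F/√(2b) = 68.17245.)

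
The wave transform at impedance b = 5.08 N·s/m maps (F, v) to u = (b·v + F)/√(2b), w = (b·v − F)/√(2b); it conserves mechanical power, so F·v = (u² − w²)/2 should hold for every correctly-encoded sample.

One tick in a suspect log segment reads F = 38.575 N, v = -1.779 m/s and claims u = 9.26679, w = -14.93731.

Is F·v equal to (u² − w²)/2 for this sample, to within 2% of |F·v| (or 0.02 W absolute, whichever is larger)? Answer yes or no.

F·v = 38.575×(-1.779) = -68.6249 W.
(u² − w²)/2 = (85.8734 − 223.1232)/2 = -68.6249 W.
|Δ| = 0.0000;  2% of max(1, |F·v|) = 1.3725.

yes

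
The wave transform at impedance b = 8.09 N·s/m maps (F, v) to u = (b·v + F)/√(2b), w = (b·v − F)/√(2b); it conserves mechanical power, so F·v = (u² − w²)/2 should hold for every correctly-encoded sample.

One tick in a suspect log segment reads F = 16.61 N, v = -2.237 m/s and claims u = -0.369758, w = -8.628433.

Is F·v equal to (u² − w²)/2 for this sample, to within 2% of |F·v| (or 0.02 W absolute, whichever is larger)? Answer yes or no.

F·v = 16.61×(-2.237) = -37.156570 W.
(u² − w²)/2 = (0.136721 − 74.449856)/2 = -37.156568 W.
|Δ| = 0.000002;  2% of max(1, |F·v|) = 0.743131.

yes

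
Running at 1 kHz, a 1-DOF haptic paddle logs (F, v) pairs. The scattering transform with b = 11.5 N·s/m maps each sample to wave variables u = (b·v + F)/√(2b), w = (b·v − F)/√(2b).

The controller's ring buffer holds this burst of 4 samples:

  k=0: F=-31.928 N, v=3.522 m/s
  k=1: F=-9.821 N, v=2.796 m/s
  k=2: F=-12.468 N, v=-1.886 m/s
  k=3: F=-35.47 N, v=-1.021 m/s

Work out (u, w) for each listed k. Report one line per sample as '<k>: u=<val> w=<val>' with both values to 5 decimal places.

k=0: b·v=11.5×3.522=40.50300; √(2b)=4.79583; u=(40.50300+(-31.928))/4.79583=1.78801, w=(40.50300−(-31.928))/4.79583=15.10291
k=1: b·v=11.5×2.796=32.15400; √(2b)=4.79583; u=(32.15400+(-9.821))/4.79583=4.65675, w=(32.15400−(-9.821))/4.79583=8.75239
k=2: b·v=11.5×(-1.886)=-21.68900; √(2b)=4.79583; u=(-21.68900+(-12.468))/4.79583=-7.12223, w=(-21.68900−(-12.468))/4.79583=-1.92271
k=3: b·v=11.5×(-1.021)=-11.74150; √(2b)=4.79583; u=(-11.74150+(-35.47))/4.79583=-9.84428, w=(-11.74150−(-35.47))/4.79583=4.94773

0: u=1.78801 w=15.10291
1: u=4.65675 w=8.75239
2: u=-7.12223 w=-1.92271
3: u=-9.84428 w=4.94773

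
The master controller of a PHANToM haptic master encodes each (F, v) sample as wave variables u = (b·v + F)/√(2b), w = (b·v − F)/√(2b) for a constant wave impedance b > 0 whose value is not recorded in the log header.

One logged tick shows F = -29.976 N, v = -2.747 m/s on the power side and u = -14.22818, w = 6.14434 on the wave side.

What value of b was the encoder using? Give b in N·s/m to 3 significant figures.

u + w = -8.0838;  u + w = √(2b)·v, so √(2b) = -8.0838/(-2.747) = 2.9428.
b = (√(2b))²/2 = 8.6600/2 = 4.3300.
(Check via u − w = 2F/√(2b): u − w = -20.3725, 2F/√(2b) = -20.3725.)

b = 4.33 N·s/m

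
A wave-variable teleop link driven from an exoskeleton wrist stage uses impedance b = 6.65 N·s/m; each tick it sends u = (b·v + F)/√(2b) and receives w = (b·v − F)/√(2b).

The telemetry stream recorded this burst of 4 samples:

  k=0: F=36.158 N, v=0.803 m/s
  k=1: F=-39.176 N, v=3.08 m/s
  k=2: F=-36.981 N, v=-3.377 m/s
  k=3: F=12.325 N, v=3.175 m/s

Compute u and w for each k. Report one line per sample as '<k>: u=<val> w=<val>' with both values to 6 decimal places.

0: u=11.378914 w=-8.450440
1: u=-5.125974 w=16.358477
2: u=-16.298166 w=3.982529
3: u=9.169047 w=2.409913

k=0: b·v=6.65×0.803=5.339950; √(2b)=3.646917; u=(5.339950+36.158)/3.646917=11.378914, w=(5.339950−36.158)/3.646917=-8.450440
k=1: b·v=6.65×3.08=20.482000; √(2b)=3.646917; u=(20.482000+(-39.176))/3.646917=-5.125974, w=(20.482000−(-39.176))/3.646917=16.358477
k=2: b·v=6.65×(-3.377)=-22.457050; √(2b)=3.646917; u=(-22.457050+(-36.981))/3.646917=-16.298166, w=(-22.457050−(-36.981))/3.646917=3.982529
k=3: b·v=6.65×3.175=21.113750; √(2b)=3.646917; u=(21.113750+12.325)/3.646917=9.169047, w=(21.113750−12.325)/3.646917=2.409913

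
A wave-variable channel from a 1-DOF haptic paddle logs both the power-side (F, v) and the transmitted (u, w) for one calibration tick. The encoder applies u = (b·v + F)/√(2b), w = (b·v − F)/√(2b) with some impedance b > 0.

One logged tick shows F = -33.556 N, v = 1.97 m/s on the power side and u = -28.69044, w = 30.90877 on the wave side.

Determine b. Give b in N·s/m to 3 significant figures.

b = 0.634 N·s/m

u + w = 2.21833;  u + w = √(2b)·v, so √(2b) = 2.21833/1.97 = 1.12606.
b = (√(2b))²/2 = 1.26800/2 = 0.63400.
(Check via u − w = 2F/√(2b): u − w = -59.59921, 2F/√(2b) = -59.59918.)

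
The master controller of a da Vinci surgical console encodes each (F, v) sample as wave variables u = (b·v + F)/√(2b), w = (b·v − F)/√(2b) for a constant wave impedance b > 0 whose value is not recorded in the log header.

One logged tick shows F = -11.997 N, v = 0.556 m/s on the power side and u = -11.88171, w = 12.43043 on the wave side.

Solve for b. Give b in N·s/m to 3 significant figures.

u + w = 0.5487;  u + w = √(2b)·v, so √(2b) = 0.5487/0.556 = 0.9869.
b = (√(2b))²/2 = 0.9740/2 = 0.4870.
(Check via u − w = 2F/√(2b): u − w = -24.3121, 2F/√(2b) = -24.3123.)

b = 0.487 N·s/m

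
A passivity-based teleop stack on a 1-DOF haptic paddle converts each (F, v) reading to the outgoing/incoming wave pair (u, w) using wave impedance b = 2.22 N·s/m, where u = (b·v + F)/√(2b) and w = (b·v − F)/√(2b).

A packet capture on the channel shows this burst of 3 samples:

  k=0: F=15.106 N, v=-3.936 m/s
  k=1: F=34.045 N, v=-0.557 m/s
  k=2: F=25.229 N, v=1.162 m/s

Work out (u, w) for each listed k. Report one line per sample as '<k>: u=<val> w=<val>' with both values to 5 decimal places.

0: u=3.02216 w=-11.31582
1: u=15.57021 w=-16.74388
2: u=13.19740 w=-10.74891

k=0: b·v=2.22×(-3.936)=-8.73792; √(2b)=2.10713; u=(-8.73792+15.106)/2.10713=3.02216, w=(-8.73792−15.106)/2.10713=-11.31582
k=1: b·v=2.22×(-0.557)=-1.23654; √(2b)=2.10713; u=(-1.23654+34.045)/2.10713=15.57021, w=(-1.23654−34.045)/2.10713=-16.74388
k=2: b·v=2.22×1.162=2.57964; √(2b)=2.10713; u=(2.57964+25.229)/2.10713=13.19740, w=(2.57964−25.229)/2.10713=-10.74891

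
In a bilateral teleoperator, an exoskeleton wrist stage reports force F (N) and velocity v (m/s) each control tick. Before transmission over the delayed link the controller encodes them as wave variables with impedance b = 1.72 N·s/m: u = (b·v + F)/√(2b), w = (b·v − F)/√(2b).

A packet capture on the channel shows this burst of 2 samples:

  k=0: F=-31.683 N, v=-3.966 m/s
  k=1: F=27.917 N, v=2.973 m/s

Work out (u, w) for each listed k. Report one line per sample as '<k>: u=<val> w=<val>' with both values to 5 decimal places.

k=0: b·v=1.72×(-3.966)=-6.82152; √(2b)=1.85472; u=(-6.82152+(-31.683))/1.85472=-20.76025, w=(-6.82152−(-31.683))/1.85472=13.40441
k=1: b·v=1.72×2.973=5.11356; √(2b)=1.85472; u=(5.11356+27.917)/1.85472=17.80888, w=(5.11356−27.917)/1.85472=-12.29479

0: u=-20.76025 w=13.40441
1: u=17.80888 w=-12.29479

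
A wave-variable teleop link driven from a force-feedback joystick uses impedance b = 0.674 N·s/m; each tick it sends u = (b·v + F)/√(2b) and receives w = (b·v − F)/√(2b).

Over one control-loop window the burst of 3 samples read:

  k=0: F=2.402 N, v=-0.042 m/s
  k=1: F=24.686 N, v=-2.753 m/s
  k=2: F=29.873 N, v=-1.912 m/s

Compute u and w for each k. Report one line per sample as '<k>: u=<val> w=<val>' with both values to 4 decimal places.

k=0: b·v=0.674×(-0.042)=-0.0283; √(2b)=1.1610; u=(-0.0283+2.402)/1.1610=2.0445, w=(-0.0283−2.402)/1.1610=-2.0932
k=1: b·v=0.674×(-2.753)=-1.8555; √(2b)=1.1610; u=(-1.8555+24.686)/1.1610=19.6639, w=(-1.8555−24.686)/1.1610=-22.8602
k=2: b·v=0.674×(-1.912)=-1.2887; √(2b)=1.1610; u=(-1.2887+29.873)/1.1610=24.6197, w=(-1.2887−29.873)/1.1610=-26.8396

0: u=2.0445 w=-2.0932
1: u=19.6639 w=-22.8602
2: u=24.6197 w=-26.8396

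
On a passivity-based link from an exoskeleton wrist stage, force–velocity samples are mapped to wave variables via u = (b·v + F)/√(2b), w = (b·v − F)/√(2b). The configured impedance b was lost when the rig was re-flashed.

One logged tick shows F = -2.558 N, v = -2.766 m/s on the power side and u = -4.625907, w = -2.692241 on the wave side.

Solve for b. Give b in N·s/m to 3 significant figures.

u + w = -7.318148;  u + w = √(2b)·v, so √(2b) = -7.318148/(-2.766) = 2.645751.
b = (√(2b))²/2 = 7.000000/2 = 3.500000.
(Check via u − w = 2F/√(2b): u − w = -1.933666, 2F/√(2b) = -1.933666.)

b = 3.5 N·s/m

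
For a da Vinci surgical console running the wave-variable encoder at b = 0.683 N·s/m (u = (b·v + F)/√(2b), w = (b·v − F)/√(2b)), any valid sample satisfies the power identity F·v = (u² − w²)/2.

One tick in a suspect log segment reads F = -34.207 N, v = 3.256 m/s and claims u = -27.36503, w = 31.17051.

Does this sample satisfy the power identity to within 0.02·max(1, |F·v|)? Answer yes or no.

F·v = (-34.207)×3.256 = -111.37799 W.
(u² − w²)/2 = (748.84487 − 971.60069)/2 = -111.37791 W.
|Δ| = 0.00008;  2% of max(1, |F·v|) = 2.22756.

yes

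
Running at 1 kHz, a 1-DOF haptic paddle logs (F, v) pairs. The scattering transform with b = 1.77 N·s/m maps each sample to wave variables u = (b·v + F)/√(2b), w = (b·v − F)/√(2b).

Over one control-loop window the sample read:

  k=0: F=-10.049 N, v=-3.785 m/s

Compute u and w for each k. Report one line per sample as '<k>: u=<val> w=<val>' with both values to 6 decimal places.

k=0: b·v=1.77×(-3.785)=-6.699450; √(2b)=1.881489; u=(-6.699450+(-10.049))/1.881489=-8.901701, w=(-6.699450−(-10.049))/1.881489=1.780266

0: u=-8.901701 w=1.780266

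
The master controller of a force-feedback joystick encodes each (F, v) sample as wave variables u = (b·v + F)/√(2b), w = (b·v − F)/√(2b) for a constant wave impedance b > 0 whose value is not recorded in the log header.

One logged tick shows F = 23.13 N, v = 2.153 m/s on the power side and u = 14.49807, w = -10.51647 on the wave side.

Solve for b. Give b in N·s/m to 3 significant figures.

u + w = 3.9816;  u + w = √(2b)·v, so √(2b) = 3.9816/2.153 = 1.8493.
b = (√(2b))²/2 = 3.4200/2 = 1.7100.
(Check via u − w = 2F/√(2b): u − w = 25.0145, 2F/√(2b) = 25.0145.)

b = 1.71 N·s/m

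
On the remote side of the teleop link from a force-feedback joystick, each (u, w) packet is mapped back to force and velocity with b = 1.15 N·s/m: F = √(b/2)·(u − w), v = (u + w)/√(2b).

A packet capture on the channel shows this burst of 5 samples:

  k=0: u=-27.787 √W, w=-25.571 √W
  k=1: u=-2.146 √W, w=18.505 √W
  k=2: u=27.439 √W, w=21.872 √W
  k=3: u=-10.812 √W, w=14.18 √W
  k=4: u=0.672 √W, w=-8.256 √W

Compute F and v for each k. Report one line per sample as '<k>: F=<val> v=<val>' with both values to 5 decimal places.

k=0: u−w=-2.21600, u+w=-53.35800; √(b/2)=0.75829, √(2b)=1.51658; F=0.75829×(-2.216)=-1.68037, v=-53.35800/1.51658=-35.18322
k=1: u−w=-20.65100, u+w=16.35900; √(b/2)=0.75829, √(2b)=1.51658; F=0.75829×(-20.651)=-15.65940, v=16.35900/1.51658=10.78681
k=2: u−w=5.56700, u+w=49.31100; √(b/2)=0.75829, √(2b)=1.51658; F=0.75829×5.567=4.22139, v=49.31100/1.51658=32.51471
k=3: u−w=-24.99200, u+w=3.36800; √(b/2)=0.75829, √(2b)=1.51658; F=0.75829×(-24.992)=-18.95112, v=3.36800/1.51658=2.22079
k=4: u−w=8.92800, u+w=-7.58400; √(b/2)=0.75829, √(2b)=1.51658; F=0.75829×8.928=6.76999, v=-7.58400/1.51658=-5.00074

0: F=-1.68037 v=-35.18322
1: F=-15.65940 v=10.78681
2: F=4.22139 v=32.51471
3: F=-18.95112 v=2.22079
4: F=6.76999 v=-5.00074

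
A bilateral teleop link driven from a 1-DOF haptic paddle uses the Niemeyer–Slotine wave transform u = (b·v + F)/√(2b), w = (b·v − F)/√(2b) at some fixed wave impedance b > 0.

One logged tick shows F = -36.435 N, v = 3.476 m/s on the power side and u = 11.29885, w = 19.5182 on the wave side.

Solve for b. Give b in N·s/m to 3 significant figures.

u + w = 30.8171;  u + w = √(2b)·v, so √(2b) = 30.8171/3.476 = 8.8657.
b = (√(2b))²/2 = 78.6000/2 = 39.3000.
(Check via u − w = 2F/√(2b): u − w = -8.2194, 2F/√(2b) = -8.2194.)

b = 39.3 N·s/m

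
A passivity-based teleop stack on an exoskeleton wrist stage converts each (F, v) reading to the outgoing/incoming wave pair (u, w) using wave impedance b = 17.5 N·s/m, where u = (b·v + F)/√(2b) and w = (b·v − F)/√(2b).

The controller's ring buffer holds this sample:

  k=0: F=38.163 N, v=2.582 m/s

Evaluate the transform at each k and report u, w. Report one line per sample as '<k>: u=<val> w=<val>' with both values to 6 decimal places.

0: u=14.088383 w=1.186935

k=0: b·v=17.5×2.582=45.185000; √(2b)=5.916080; u=(45.185000+38.163)/5.916080=14.088383, w=(45.185000−38.163)/5.916080=1.186935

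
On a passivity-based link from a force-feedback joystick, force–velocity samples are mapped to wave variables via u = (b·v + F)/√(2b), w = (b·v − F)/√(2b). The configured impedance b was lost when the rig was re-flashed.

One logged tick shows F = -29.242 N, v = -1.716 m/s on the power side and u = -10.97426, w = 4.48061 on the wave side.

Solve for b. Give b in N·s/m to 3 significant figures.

b = 7.16 N·s/m

u + w = -6.49365;  u + w = √(2b)·v, so √(2b) = -6.49365/(-1.716) = 3.78418.
b = (√(2b))²/2 = 14.32001/2 = 7.16000.
(Check via u − w = 2F/√(2b): u − w = -15.45487, 2F/√(2b) = -15.45487.)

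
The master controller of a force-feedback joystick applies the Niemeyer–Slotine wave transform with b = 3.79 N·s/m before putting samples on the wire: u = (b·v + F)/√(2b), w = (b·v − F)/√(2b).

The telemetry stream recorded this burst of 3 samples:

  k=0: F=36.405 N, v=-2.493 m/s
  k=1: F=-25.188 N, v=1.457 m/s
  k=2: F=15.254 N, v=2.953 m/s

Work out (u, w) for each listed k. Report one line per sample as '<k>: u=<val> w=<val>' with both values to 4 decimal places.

k=0: b·v=3.79×(-2.493)=-9.4485; √(2b)=2.7532; u=(-9.4485+36.405)/2.7532=9.7911, w=(-9.4485−36.405)/2.7532=-16.6547
k=1: b·v=3.79×1.457=5.5220; √(2b)=2.7532; u=(5.5220+(-25.188))/2.7532=-7.1430, w=(5.5220−(-25.188))/2.7532=11.1544
k=2: b·v=3.79×2.953=11.1919; √(2b)=2.7532; u=(11.1919+15.254)/2.7532=9.6056, w=(11.1919−15.254)/2.7532=-1.4754

0: u=9.7911 w=-16.6547
1: u=-7.1430 w=11.1544
2: u=9.6056 w=-1.4754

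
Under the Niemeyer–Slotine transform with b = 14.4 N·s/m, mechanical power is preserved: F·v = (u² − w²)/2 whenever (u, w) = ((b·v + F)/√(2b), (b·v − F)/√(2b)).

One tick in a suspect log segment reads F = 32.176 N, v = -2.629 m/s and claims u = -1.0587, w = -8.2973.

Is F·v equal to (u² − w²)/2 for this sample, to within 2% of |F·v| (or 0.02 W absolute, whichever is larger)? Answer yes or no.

F·v = 32.176×(-2.629) = -84.59070 W.
(u² − w²)/2 = (1.12085 − 68.84519)/2 = -33.86217 W.
|Δ| = 50.72853;  2% of max(1, |F·v|) = 1.69181.

no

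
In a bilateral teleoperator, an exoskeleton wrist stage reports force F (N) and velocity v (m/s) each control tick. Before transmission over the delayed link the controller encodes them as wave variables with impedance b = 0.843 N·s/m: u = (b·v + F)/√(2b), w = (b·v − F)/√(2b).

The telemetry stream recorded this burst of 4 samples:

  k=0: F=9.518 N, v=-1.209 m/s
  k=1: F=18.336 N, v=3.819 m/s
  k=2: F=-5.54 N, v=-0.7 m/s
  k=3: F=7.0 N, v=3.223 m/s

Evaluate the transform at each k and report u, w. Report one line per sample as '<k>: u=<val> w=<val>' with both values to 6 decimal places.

k=0: b·v=0.843×(-1.209)=-1.019187; √(2b)=1.298461; u=(-1.019187+9.518)/1.298461=6.545299, w=(-1.019187−9.518)/1.298461=-8.115138
k=1: b·v=0.843×3.819=3.219417; √(2b)=1.298461; u=(3.219417+18.336)/1.298461=16.600747, w=(3.219417−18.336)/1.298461=-11.641926
k=2: b·v=0.843×(-0.7)=-0.590100; √(2b)=1.298461; u=(-0.590100+(-5.54))/1.298461=-4.721052, w=(-0.590100−(-5.54))/1.298461=3.812129
k=3: b·v=0.843×3.223=2.716989; √(2b)=1.298461; u=(2.716989+7.0)/1.298461=7.483468, w=(2.716989−7.0)/1.298461=-3.298530

0: u=6.545299 w=-8.115138
1: u=16.600747 w=-11.641926
2: u=-4.721052 w=3.812129
3: u=7.483468 w=-3.298530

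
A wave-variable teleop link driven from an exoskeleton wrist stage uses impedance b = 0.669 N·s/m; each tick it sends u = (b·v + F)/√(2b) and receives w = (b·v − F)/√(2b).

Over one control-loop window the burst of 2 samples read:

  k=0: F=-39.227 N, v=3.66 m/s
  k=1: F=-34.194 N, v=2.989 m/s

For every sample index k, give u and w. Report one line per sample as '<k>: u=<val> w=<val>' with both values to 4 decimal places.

0: u=-31.7955 w=36.0291
1: u=-27.8325 w=31.2899

k=0: b·v=0.669×3.66=2.4485; √(2b)=1.1567; u=(2.4485+(-39.227))/1.1567=-31.7955, w=(2.4485−(-39.227))/1.1567=36.0291
k=1: b·v=0.669×2.989=1.9996; √(2b)=1.1567; u=(1.9996+(-34.194))/1.1567=-27.8325, w=(1.9996−(-34.194))/1.1567=31.2899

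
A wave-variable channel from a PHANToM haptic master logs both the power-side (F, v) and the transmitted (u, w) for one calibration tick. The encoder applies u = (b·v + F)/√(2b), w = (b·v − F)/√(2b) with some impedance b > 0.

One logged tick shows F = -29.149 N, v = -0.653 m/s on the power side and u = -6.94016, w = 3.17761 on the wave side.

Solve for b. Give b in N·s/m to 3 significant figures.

u + w = -3.76255;  u + w = √(2b)·v, so √(2b) = -3.76255/(-0.653) = 5.76194.
b = (√(2b))²/2 = 33.20001/2 = 16.60000.
(Check via u − w = 2F/√(2b): u − w = -10.11777, 2F/√(2b) = -10.11776.)

b = 16.6 N·s/m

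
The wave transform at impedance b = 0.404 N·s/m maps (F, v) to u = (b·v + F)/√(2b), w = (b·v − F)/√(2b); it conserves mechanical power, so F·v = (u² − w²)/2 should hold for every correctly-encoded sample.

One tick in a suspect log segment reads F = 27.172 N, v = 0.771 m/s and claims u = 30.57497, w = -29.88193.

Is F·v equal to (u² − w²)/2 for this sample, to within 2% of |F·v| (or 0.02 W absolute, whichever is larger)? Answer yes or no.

F·v = 27.172×0.771 = 20.9496 W.
(u² − w²)/2 = (934.8288 − 892.9297)/2 = 20.9495 W.
|Δ| = 0.0001;  2% of max(1, |F·v|) = 0.4190.

yes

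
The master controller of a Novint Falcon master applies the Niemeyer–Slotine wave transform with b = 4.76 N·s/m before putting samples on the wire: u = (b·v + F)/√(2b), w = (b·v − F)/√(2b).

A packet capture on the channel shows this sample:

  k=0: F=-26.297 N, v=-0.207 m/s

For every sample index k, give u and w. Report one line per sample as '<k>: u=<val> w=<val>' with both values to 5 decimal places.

k=0: b·v=4.76×(-0.207)=-0.98532; √(2b)=3.08545; u=(-0.98532+(-26.297))/3.08545=-8.84225, w=(-0.98532−(-26.297))/3.08545=8.20356

0: u=-8.84225 w=8.20356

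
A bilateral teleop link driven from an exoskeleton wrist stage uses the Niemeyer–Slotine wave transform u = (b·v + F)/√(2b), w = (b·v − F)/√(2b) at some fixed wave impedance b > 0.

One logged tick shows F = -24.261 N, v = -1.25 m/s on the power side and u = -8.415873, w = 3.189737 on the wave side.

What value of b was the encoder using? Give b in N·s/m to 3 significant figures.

b = 8.74 N·s/m

u + w = -5.226136;  u + w = √(2b)·v, so √(2b) = -5.226136/(-1.25) = 4.180909.
b = (√(2b))²/2 = 17.479998/2 = 8.739999.
(Check via u − w = 2F/√(2b): u − w = -11.605610, 2F/√(2b) = -11.605611.)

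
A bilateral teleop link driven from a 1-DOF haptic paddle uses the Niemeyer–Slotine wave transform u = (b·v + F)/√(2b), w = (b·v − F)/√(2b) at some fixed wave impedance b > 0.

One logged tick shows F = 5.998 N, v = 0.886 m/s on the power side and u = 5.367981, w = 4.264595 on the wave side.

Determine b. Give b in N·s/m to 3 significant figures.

u + w = 9.632576;  u + w = √(2b)·v, so √(2b) = 9.632576/0.886 = 10.871982.
b = (√(2b))²/2 = 118.199991/2 = 59.099996.
(Check via u − w = 2F/√(2b): u − w = 1.103386, 2F/√(2b) = 1.103387.)

b = 59.1 N·s/m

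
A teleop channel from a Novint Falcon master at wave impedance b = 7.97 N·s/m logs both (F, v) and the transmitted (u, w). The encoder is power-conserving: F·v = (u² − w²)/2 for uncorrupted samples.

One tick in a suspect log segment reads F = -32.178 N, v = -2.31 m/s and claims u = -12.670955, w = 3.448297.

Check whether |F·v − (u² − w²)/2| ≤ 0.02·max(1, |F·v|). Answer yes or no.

yes

F·v = (-32.178)×(-2.31) = 74.331180 W.
(u² − w²)/2 = (160.553101 − 11.890752)/2 = 74.331174 W.
|Δ| = 0.000006;  2% of max(1, |F·v|) = 1.486624.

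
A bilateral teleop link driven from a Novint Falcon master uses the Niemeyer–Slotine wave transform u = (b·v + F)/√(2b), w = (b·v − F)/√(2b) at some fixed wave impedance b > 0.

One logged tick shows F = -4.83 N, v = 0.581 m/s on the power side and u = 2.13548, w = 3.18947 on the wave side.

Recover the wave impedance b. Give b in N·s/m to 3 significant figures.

b = 42 N·s/m

u + w = 5.32495;  u + w = √(2b)·v, so √(2b) = 5.32495/0.581 = 9.16515.
b = (√(2b))²/2 = 83.99991/2 = 41.99995.
(Check via u − w = 2F/√(2b): u − w = -1.05399, 2F/√(2b) = -1.05399.)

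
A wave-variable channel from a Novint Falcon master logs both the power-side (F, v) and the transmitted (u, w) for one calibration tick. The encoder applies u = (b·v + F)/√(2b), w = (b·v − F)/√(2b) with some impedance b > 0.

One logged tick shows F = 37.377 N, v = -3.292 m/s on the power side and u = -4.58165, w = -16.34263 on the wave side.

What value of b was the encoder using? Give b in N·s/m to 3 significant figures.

u + w = -20.9243;  u + w = √(2b)·v, so √(2b) = -20.9243/(-3.292) = 6.3561.
b = (√(2b))²/2 = 40.4000/2 = 20.2000.
(Check via u − w = 2F/√(2b): u − w = 11.7610, 2F/√(2b) = 11.7610.)

b = 20.2 N·s/m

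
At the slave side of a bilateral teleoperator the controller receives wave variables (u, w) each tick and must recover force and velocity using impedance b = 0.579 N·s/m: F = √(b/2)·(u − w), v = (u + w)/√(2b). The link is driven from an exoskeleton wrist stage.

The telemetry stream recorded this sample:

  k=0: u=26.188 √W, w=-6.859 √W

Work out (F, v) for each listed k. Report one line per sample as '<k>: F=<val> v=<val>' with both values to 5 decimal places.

k=0: u−w=33.04700, u+w=19.32900; √(b/2)=0.53805, √(2b)=1.07610; F=0.53805×33.047=17.78101, v=19.32900/1.07610=17.96202

0: F=17.78101 v=17.96202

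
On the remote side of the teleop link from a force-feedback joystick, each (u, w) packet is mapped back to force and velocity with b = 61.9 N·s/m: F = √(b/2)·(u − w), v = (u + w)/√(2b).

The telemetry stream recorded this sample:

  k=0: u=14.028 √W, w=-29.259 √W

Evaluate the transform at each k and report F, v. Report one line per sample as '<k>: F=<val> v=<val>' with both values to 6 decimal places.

0: F=240.817373 v=-1.368889

k=0: u−w=43.287000, u+w=-15.231000; √(b/2)=5.563272, √(2b)=11.126545; F=5.563272×43.287=240.817373, v=-15.231000/11.126545=-1.368889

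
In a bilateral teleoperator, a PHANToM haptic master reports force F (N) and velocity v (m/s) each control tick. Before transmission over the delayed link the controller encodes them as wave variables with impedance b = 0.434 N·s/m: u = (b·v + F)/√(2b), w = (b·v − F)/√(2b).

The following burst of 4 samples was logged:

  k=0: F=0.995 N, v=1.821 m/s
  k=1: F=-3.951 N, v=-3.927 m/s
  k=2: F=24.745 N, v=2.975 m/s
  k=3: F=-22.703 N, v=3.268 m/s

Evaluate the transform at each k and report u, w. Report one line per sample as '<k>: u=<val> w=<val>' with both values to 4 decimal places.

k=0: b·v=0.434×1.821=0.7903; √(2b)=0.9317; u=(0.7903+0.995)/0.9317=1.9163, w=(0.7903−0.995)/0.9317=-0.2197
k=1: b·v=0.434×(-3.927)=-1.7043; √(2b)=0.9317; u=(-1.7043+(-3.951))/0.9317=-6.0701, w=(-1.7043−(-3.951))/0.9317=2.4115
k=2: b·v=0.434×2.975=1.2912; √(2b)=0.9317; u=(1.2912+24.745)/0.9317=27.9458, w=(1.2912−24.745)/0.9317=-25.1741
k=3: b·v=0.434×3.268=1.4183; √(2b)=0.9317; u=(1.4183+(-22.703))/0.9317=-22.8459, w=(1.4183−(-22.703))/0.9317=25.8905

0: u=1.9163 w=-0.2197
1: u=-6.0701 w=2.4115
2: u=27.9458 w=-25.1741
3: u=-22.8459 w=25.8905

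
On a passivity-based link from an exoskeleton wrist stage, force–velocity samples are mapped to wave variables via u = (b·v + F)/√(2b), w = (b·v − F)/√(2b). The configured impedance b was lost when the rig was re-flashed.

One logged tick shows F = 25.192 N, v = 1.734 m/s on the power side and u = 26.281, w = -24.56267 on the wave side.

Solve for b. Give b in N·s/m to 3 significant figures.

u + w = 1.7183;  u + w = √(2b)·v, so √(2b) = 1.7183/1.734 = 0.9910.
b = (√(2b))²/2 = 0.9820/2 = 0.4910.
(Check via u − w = 2F/√(2b): u − w = 50.8437, 2F/√(2b) = 50.8435.)

b = 0.491 N·s/m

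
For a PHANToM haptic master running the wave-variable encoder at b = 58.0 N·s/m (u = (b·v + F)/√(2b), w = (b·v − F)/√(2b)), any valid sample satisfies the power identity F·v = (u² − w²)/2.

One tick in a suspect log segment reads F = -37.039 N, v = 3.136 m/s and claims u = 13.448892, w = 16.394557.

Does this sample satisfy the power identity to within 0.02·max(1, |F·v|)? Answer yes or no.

no

F·v = (-37.039)×3.136 = -116.154304 W.
(u² − w²)/2 = (180.872696 − 268.781499)/2 = -43.954402 W.
|Δ| = 72.199902;  2% of max(1, |F·v|) = 2.323086.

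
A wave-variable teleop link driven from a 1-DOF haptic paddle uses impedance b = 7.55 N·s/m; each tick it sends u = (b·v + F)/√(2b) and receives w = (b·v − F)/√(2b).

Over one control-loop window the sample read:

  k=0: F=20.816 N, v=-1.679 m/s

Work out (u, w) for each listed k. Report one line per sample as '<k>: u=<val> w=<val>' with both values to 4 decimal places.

0: u=2.0947 w=-8.6190

k=0: b·v=7.55×(-1.679)=-12.6765; √(2b)=3.8859; u=(-12.6765+20.816)/3.8859=2.0947, w=(-12.6765−20.816)/3.8859=-8.6190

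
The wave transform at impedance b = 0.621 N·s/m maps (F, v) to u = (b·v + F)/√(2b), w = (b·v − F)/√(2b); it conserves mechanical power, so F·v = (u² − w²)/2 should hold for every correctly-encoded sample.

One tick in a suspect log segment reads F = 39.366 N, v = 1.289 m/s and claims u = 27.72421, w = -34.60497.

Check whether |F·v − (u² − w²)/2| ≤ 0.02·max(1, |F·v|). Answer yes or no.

no

F·v = 39.366×1.289 = 50.7428 W.
(u² − w²)/2 = (768.6318 − 1197.5039)/2 = -214.4361 W.
|Δ| = 265.1788;  2% of max(1, |F·v|) = 1.0149.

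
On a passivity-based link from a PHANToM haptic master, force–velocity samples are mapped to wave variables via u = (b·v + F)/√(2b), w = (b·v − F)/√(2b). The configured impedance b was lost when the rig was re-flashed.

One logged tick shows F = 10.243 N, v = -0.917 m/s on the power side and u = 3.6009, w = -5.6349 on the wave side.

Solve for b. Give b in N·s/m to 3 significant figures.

u + w = -2.03400;  u + w = √(2b)·v, so √(2b) = -2.03400/(-0.917) = 2.21810.
b = (√(2b))²/2 = 4.91998/2 = 2.45999.
(Check via u − w = 2F/√(2b): u − w = 9.23580, 2F/√(2b) = 9.23582.)

b = 2.46 N·s/m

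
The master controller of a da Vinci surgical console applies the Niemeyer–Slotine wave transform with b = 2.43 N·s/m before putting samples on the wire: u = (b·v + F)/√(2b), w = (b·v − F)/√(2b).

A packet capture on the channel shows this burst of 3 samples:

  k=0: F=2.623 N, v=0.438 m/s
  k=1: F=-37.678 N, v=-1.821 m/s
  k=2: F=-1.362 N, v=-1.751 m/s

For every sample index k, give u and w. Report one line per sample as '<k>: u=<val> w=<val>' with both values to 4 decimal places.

k=0: b·v=2.43×0.438=1.0643; √(2b)=2.2045; u=(1.0643+2.623)/2.2045=1.6726, w=(1.0643−2.623)/2.2045=-0.7070
k=1: b·v=2.43×(-1.821)=-4.4250; √(2b)=2.2045; u=(-4.4250+(-37.678))/2.2045=-19.0983, w=(-4.4250−(-37.678))/2.2045=15.0839
k=2: b·v=2.43×(-1.751)=-4.2549; √(2b)=2.2045; u=(-4.2549+(-1.362))/2.2045=-2.5479, w=(-4.2549−(-1.362))/2.2045=-1.3123

0: u=1.6726 w=-0.7070
1: u=-19.0983 w=15.0839
2: u=-2.5479 w=-1.3123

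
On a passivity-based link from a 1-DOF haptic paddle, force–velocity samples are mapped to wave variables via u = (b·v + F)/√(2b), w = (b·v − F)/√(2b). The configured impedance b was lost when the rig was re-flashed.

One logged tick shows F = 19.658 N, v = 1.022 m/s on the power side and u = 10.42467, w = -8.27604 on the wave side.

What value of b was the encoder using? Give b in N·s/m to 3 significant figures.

b = 2.21 N·s/m

u + w = 2.1486;  u + w = √(2b)·v, so √(2b) = 2.1486/1.022 = 2.1024.
b = (√(2b))²/2 = 4.4200/2 = 2.2100.
(Check via u − w = 2F/√(2b): u − w = 18.7007, 2F/√(2b) = 18.7007.)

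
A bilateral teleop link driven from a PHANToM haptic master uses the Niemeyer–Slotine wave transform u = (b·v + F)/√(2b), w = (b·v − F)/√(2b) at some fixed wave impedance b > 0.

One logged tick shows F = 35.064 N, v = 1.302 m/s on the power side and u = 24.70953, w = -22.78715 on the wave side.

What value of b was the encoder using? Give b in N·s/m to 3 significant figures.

u + w = 1.9224;  u + w = √(2b)·v, so √(2b) = 1.9224/1.302 = 1.4765.
b = (√(2b))²/2 = 2.1800/2 = 1.0900.
(Check via u − w = 2F/√(2b): u − w = 47.4967, 2F/√(2b) = 47.4967.)

b = 1.09 N·s/m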